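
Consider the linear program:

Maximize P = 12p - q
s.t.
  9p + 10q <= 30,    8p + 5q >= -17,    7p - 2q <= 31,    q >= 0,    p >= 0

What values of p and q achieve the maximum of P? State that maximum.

p = 10/3, q = 0, maximum P = 40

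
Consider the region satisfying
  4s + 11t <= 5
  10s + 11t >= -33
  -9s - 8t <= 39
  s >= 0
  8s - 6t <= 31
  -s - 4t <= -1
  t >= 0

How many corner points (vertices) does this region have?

Intersecting each pair of boundary lines and keeping only the points that satisfy every inequality leaves:
  (0, 5/11)
  (5/4, 0)
  (0, 1/4)
  (1, 0)

4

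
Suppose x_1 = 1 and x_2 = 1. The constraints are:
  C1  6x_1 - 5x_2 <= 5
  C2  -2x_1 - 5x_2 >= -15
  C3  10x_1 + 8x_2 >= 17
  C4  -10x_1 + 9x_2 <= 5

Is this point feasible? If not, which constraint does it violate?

C1: 1 ≤ 5 ✓
C2: -7 ≥ -15 ✓
C3: 18 ≥ 17 ✓
C4: -1 ≤ 5 ✓

feasible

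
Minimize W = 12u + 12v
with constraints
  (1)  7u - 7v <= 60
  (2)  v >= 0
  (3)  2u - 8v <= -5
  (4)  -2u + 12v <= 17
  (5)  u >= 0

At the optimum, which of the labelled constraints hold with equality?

Corner points and W = 12u + 12v:
  (19/2, 3) → W = 150
  (0, 5/8) → W = 15/2
  (0, 17/12) → W = 17

The minimum is at (0, 5/8). Substituting into each constraint, equality holds for (3) and (5); the remaining constraints have slack.

(3) and (5)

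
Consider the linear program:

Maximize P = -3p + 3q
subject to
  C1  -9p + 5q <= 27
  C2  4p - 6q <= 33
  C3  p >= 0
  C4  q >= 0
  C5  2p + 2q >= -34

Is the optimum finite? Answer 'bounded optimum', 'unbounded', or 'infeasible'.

unbounded

From the feasible point (0, 27/5), moving in the direction (5, 9) keeps every constraint satisfied while P increases without bound.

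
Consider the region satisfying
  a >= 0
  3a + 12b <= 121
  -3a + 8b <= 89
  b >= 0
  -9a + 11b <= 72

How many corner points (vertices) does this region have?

4

The feasible vertices (each the meet of two boundaries and inside every other half-plane) are:
  (0, 0)
  (0, 72/11)
  (121/3, 0)
  (467/141, 435/47)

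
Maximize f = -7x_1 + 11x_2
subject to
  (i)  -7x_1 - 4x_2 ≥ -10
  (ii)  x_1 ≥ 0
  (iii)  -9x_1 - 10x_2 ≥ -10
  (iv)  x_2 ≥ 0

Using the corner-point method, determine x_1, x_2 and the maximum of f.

x_1 = 0, x_2 = 1, maximum f = 11

Extreme points and f = -7x_1 + 11x_2:
  (0, 1) → f = 11
  (0, 0) → f = 0
  (10/9, 0) → f = -70/9

At the optimal vertex, x_1 = 0 and -9x_1 - 10x_2 = -10.
Solving simultaneously gives x_1 = 0, x_2 = 1.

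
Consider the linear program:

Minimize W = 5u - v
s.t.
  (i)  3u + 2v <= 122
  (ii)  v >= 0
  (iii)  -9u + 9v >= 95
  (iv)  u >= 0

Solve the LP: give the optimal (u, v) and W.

Corner points and W = 5u - v:
  (908/45, 461/15) → W = 3157/45
  (0, 61) → W = -61
  (0, 95/9) → W = -95/9

At the optimal vertex, 3u + 2v = 122 and u = 0.
Solving simultaneously gives u = 0, v = 61.

u = 0, v = 61, minimum W = -61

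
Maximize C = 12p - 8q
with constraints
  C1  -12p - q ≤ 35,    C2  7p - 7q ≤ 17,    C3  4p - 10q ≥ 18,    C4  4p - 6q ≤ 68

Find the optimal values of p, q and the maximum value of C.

p = 22/21, q = -29/21, maximum C = 496/21

Vertices and C = 12p - 8q:
  (-228/91, -449/91) → C = 856/91
  (-83/31, -89/31) → C = -284/31
  (22/21, -29/21) → C = 496/21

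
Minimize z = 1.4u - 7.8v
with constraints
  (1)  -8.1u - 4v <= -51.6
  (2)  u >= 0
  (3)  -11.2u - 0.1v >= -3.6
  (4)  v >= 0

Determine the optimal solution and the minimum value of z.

Vertices and z = 1.4u - 7.8v:
  (0, 129/10) → z = -5031/50
  (924/4399, 54876/4399) → z = -2133696/21995
  (0, 36) → z = -1404/5

u = 0, v = 36, minimum z = -280.8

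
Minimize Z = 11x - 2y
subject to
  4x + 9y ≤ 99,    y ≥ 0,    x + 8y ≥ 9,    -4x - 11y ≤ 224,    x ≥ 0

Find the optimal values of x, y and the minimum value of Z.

Feasible corners and Z = 11x - 2y:
  (99/4, 0) → Z = 1089/4
  (0, 11) → Z = -22
  (9, 0) → Z = 99
  (0, 9/8) → Z = -9/4

The binding constraints are 4x + 9y = 99 and x = 0.
Solving simultaneously gives x = 0, y = 11.

x = 0, y = 11, minimum Z = -22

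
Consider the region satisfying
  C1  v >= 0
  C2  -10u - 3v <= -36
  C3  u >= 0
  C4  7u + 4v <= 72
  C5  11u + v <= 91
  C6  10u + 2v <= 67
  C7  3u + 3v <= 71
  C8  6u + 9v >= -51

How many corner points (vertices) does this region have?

The feasible vertices (each the meet of two boundaries and inside every other half-plane) are:
  (18/5, 0)
  (67/10, 0)
  (0, 12)
  (0, 18)
  (62/13, 251/26)

5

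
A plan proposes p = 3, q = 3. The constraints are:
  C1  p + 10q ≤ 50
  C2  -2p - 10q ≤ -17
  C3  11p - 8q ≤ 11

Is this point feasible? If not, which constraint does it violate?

feasible

C1: 33 ≤ 50 ✓
C2: -36 ≤ -17 ✓
C3: 9 ≤ 11 ✓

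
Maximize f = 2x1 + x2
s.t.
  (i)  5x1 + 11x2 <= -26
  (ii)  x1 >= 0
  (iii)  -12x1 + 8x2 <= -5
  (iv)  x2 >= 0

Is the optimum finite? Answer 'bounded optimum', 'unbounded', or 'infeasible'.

The boundaries 5x1 + 11x2 = -26 and x1 = 0 meet at (0, -26/11), but that point violates x2 ≥ 0. Every candidate vertex is excluded by some other constraint, so the feasible region is empty.

infeasible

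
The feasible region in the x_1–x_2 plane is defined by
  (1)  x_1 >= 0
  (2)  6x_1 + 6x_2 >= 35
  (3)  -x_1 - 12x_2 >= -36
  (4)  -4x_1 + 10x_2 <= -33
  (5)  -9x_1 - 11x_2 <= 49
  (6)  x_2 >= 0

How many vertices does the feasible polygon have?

3

Pairwise boundary intersections that survive every other constraint:
  (378/29, 111/58)
  (36, 0)
  (33/4, 0)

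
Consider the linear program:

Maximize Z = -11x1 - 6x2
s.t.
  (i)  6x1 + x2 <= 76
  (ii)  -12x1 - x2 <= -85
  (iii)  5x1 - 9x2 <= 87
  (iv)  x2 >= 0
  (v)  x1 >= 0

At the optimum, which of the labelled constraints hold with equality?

Extreme points and Z = -11x1 - 6x2:
  (3/2, 67) → Z = -837/2
  (38/3, 0) → Z = -418/3
  (85/12, 0) → Z = -935/12

The maximum is at (85/12, 0). Substituting into each constraint, equality holds for (ii) and (iv); the remaining constraints have slack.

(ii) and (iv)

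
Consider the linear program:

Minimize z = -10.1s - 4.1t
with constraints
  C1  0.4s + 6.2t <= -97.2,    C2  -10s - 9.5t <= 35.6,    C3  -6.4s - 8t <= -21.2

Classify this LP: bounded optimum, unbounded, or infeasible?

unbounded

From the feasible point (11363/456, -3941/228), moving in the direction (8, -6.4) keeps every constraint satisfied while z decreases without bound.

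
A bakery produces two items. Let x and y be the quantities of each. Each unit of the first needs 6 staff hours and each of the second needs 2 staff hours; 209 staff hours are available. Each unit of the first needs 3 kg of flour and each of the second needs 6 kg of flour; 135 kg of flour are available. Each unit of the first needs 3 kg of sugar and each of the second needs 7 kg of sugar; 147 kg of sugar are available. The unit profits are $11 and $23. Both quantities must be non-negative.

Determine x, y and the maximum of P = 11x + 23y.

x = 21, y = 12, maximum P = 507

Feasible corners and P = 11x + 23y:
  (0, 0) → P = 0
  (0, 21) → P = 483
  (209/6, 0) → P = 2299/6
  (164/5, 61/10) → P = 5011/10
  (21, 12) → P = 507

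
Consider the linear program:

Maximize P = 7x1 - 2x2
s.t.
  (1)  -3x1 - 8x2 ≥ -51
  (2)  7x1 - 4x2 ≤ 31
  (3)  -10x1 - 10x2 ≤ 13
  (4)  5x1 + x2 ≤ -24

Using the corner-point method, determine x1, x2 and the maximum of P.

x1 = -227/40, x2 = 35/8, maximum P = -1939/40

Extreme points and P = 7x1 - 2x2:
  (-307/25, 549/50) → P = -2698/25
  (-243/37, 327/37) → P = -2355/37
  (-227/40, 35/8) → P = -1939/40

The binding constraints are -10x1 - 10x2 = 13 and 5x1 + x2 = -24.
Solving simultaneously gives x1 = -227/40, x2 = 35/8.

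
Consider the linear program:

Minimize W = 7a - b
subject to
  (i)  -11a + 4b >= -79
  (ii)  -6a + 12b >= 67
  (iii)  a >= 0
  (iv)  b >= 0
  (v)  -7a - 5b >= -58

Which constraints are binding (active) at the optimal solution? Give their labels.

Corner points and W = 7a - b:
  (0, 67/12) → W = -67/12
  (19/6, 43/6) → W = 15
  (0, 58/5) → W = -58/5

The minimum is at (0, 58/5). Substituting into each constraint, equality holds for (iii) and (v); the remaining constraints have slack.

(iii) and (v)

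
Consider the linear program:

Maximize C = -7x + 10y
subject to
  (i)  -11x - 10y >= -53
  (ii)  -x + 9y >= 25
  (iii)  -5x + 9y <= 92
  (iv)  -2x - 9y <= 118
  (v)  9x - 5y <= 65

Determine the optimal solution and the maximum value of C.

Extreme points and C = -7x + 10y:
  (227/109, 328/109) → C = 1691/109
  (-443/149, 1277/149) → C = 15871/149
  (-67/4, 11/12) → C = 1517/12

The binding constraints are -x + 9y = 25 and -5x + 9y = 92.
Solving simultaneously gives x = -67/4, y = 11/12.

x = -67/4, y = 11/12, maximum C = 1517/12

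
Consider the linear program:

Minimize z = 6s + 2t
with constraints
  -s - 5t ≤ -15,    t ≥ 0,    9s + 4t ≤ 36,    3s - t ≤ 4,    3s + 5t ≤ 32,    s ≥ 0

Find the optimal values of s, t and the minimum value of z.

Vertices and z = 6s + 2t:
  (35/16, 41/16) → z = 73/4
  (0, 3) → z = 6
  (52/21, 24/7) → z = 152/7
  (52/33, 60/11) → z = 224/11
  (0, 32/5) → z = 64/5

s = 0, t = 3, minimum z = 6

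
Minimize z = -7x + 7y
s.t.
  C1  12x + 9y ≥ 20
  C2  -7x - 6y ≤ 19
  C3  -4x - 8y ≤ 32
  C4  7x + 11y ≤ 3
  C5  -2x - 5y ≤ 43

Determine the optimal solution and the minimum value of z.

x = 94/3, y = -59/3, minimum z = -357

Feasible corners and z = -7x + 7y:
  (112/15, -116/15) → z = -532/5
  (193/69, -104/69) → z = -693/23
  (94/3, -59/3) → z = -357

The optimum lies where -4x - 8y = 32 and 7x + 11y = 3.
Solving simultaneously gives x = 94/3, y = -59/3.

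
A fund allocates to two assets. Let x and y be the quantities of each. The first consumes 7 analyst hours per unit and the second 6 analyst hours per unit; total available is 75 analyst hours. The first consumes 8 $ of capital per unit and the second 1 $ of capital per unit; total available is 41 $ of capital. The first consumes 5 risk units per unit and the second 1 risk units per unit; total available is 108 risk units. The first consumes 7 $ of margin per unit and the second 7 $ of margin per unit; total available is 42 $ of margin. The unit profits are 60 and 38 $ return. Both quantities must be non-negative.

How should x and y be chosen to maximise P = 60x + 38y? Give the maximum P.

Corner points and P = 60x + 38y:
  (0, 0) → P = 0
  (0, 6) → P = 228
  (41/8, 0) → P = 615/2
  (5, 1) → P = 338

At the optimal vertex, 8x + y = 41 and 7x + 7y = 42.
Solving simultaneously gives x = 5, y = 1.

x = 5, y = 1, maximum P = 338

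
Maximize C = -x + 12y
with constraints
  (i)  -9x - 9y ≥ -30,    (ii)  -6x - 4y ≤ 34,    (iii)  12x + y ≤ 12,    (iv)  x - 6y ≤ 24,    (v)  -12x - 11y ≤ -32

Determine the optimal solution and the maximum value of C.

x = -14/3, y = 8, maximum C = 302/3

The optimum lies where -9x - 9y = -30 and -12x - 11y = -32.
Solving simultaneously gives x = -14/3, y = 8.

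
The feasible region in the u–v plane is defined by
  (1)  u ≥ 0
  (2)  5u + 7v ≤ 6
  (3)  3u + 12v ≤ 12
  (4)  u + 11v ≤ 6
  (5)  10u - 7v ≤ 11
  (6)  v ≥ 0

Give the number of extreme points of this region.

The feasible vertices (each the meet of two boundaries and inside every other half-plane) are:
  (0, 6/11)
  (0, 0)
  (1/2, 1/2)
  (17/15, 1/21)
  (11/10, 0)

5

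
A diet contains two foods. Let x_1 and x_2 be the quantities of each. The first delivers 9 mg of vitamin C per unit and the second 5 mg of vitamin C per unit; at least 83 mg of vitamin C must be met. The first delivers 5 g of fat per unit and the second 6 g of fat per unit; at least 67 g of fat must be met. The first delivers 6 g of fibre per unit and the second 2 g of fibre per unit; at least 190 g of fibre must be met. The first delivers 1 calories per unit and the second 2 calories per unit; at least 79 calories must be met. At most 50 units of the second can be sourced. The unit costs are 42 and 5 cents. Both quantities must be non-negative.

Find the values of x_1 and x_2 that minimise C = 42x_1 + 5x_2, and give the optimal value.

The feasible region is unbounded (it extends along (1, 0)), but C strictly increases along every unbounded feasible direction, so there is no improving ray and the minimum is attained at a vertex.

x_1 = 15, x_2 = 50, minimum C = 880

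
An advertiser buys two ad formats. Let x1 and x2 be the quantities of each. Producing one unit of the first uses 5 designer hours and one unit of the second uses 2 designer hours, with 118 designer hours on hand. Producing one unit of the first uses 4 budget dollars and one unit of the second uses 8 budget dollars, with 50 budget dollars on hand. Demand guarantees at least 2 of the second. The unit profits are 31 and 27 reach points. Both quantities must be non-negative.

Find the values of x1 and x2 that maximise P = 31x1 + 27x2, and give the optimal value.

The binding constraints are 4x1 + 8x2 = 50 and x2 = 2.
Solving simultaneously gives x1 = 17/2, x2 = 2.

x1 = 17/2, x2 = 2, maximum P = 635/2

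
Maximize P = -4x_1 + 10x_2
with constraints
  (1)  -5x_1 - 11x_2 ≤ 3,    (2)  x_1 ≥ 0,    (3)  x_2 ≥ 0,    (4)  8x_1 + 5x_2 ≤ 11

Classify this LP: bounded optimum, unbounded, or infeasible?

Extreme points and P = -4x_1 + 10x_2:
  (0, 0) → P = 0
  (0, 11/5) → P = 22
  (11/8, 0) → P = -11/2
The feasible region has finitely many vertices and no improving ray; the maximum is 22 at (0, 11/5).

bounded optimum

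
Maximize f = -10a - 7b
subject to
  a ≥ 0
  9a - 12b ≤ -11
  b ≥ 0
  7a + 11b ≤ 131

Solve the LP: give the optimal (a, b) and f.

The binding constraints are a = 0 and 9a - 12b = -11.
Solving simultaneously gives a = 0, b = 11/12.

a = 0, b = 11/12, maximum f = -77/12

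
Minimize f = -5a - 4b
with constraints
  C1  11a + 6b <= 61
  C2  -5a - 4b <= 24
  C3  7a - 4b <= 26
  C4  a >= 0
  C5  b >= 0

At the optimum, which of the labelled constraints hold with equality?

Vertices and f = -5a - 4b:
  (200/43, 141/86) → f = -1282/43
  (0, 61/6) → f = -122/3
  (26/7, 0) → f = -130/7
  (0, 0) → f = 0

The minimum is at (0, 61/6). Substituting into each constraint, equality holds for C1 and C4; the remaining constraints have slack.

C1 and C4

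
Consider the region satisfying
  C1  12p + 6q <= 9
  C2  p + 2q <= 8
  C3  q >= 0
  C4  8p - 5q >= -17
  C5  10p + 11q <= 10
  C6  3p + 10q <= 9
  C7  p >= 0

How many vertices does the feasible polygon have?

Pairwise boundary intersections that survive every other constraint:
  (3/4, 0)
  (13/24, 5/12)
  (0, 0)
  (1/67, 60/67)
  (0, 9/10)

5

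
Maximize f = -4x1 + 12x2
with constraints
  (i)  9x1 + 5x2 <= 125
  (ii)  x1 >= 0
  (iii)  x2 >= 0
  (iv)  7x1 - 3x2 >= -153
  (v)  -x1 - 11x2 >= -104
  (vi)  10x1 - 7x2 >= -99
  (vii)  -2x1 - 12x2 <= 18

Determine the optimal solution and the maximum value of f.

x1 = 0, x2 = 104/11, maximum f = 1248/11

Extreme points and f = -4x1 + 12x2:
  (125/9, 0) → f = -500/9
  (855/94, 811/94) → f = 3156/47
  (0, 0) → f = 0
  (0, 104/11) → f = 1248/11

The optimum lies where x1 = 0 and -x1 - 11x2 = -104.
Solving simultaneously gives x1 = 0, x2 = 104/11.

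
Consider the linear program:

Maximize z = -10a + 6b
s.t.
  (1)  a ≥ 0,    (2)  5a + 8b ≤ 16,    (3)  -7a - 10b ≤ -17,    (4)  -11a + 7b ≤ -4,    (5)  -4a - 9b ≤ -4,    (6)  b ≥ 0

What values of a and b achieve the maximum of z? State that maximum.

a = 1, b = 1, maximum z = -4

Extreme points and z = -10a + 6b:
  (48/41, 52/41) → z = -168/41
  (16/5, 0) → z = -32
  (1, 1) → z = -4
  (17/7, 0) → z = -170/7

The binding constraints are -7a - 10b = -17 and -11a + 7b = -4.
Solving simultaneously gives a = 1, b = 1.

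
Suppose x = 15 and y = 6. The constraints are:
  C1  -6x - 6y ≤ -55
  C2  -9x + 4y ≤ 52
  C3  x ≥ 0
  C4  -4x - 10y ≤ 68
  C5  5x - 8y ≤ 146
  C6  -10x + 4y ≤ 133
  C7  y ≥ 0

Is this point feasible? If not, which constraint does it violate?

C1: -126 ≤ -55 ✓
C2: -111 ≤ 52 ✓
C3: 15 ≥ 0 ✓
C4: -120 ≤ 68 ✓
C5: 27 ≤ 146 ✓
C6: -126 ≤ 133 ✓
C7: 6 ≥ 0 ✓

feasible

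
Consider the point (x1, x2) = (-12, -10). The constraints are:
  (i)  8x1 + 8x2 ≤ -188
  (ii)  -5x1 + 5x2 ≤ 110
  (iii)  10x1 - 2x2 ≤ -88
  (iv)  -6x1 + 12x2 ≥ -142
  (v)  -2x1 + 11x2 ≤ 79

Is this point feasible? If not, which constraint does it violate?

not feasible — violates (i)

Constraint (i): 8x1 + 8x2 = -176, which is not ≤ -188. All other constraints are satisfied.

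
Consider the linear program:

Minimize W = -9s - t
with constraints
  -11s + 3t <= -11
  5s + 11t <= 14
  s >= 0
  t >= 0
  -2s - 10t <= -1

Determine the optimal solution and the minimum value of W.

s = 14/5, t = 0, minimum W = -126/5

Feasible corners and W = -9s - t:
  (163/136, 99/136) → W = -783/68
  (1, 0) → W = -9
  (14/5, 0) → W = -126/5

The optimum lies where 5s + 11t = 14 and t = 0.
Solving simultaneously gives s = 14/5, t = 0.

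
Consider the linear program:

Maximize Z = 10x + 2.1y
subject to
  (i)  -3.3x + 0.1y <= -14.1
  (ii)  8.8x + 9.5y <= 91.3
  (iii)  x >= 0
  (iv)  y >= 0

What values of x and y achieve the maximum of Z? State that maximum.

Extreme points and Z = 10x + 2.1y:
  (14308/3223, 1611/293) → Z = 1802941/32230
  (47/11, 0) → Z = 470/11
  (83/8, 0) → Z = 415/4

At the optimal vertex, 8.8x + 9.5y = 91.3 and y = 0.
Solving simultaneously gives x = 83/8, y = 0.

x = 10.375, y = 0, maximum Z = 103.75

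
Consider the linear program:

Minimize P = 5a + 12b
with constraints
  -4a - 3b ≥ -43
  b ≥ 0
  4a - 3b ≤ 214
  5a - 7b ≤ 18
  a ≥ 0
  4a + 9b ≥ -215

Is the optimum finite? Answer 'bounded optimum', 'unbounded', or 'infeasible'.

bounded optimum

Feasible corners and P = 5a + 12b:
  (355/43, 143/43) → P = 3491/43
  (0, 43/3) → P = 172
  (18/5, 0) → P = 18
  (0, 0) → P = 0
The feasible region has finitely many vertices and no improving ray; the minimum is 0 at (0, 0).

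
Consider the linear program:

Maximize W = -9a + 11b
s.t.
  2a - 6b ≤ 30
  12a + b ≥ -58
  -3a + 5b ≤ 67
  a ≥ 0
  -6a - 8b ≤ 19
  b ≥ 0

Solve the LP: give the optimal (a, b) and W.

a = 0, b = 67/5, maximum W = 737/5

Extreme points and W = -9a + 11b:
  (15, 0) → W = -135
  (0, 67/5) → W = 737/5
  (0, 0) → W = 0
The feasible region is unbounded (it extends along (3, 1), (5, 3)), but W strictly decreases along every unbounded feasible direction, so there is no improving ray and the maximum is attained at a vertex.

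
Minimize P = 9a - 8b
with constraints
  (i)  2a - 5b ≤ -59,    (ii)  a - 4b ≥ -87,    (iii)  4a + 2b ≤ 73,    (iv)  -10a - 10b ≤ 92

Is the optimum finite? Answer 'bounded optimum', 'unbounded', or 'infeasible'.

Vertices and P = 9a - 8b:
  (247/24, 191/12) → P = -833/24
  (-15, 29/5) → P = -907/5
  (59/9, 421/18) → P = -1153/9
  (-619/25, 389/25) → P = -8683/25
The feasible region has finitely many vertices and no improving ray; the minimum is -8683/25 at (-619/25, 389/25).

bounded optimum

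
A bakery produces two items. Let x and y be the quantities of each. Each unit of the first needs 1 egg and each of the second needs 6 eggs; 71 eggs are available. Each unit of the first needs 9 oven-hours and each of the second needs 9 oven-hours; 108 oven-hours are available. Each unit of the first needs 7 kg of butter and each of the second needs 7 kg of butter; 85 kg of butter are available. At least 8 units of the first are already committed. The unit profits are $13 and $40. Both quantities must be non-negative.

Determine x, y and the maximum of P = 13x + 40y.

The optimum lies where 9x + 9y = 108 and x = 8.
Solving simultaneously gives x = 8, y = 4.

x = 8, y = 4, maximum P = 264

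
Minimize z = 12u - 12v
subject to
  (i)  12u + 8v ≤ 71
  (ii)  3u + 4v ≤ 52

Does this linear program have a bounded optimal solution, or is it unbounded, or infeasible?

unbounded

From the feasible point (-11/2, 137/8), moving in the direction (-4, 3) keeps every constraint satisfied while z decreases without bound.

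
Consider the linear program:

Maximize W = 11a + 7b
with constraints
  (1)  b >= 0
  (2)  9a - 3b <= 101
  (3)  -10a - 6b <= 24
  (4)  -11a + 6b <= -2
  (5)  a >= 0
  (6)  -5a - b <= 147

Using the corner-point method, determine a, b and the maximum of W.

a = 200/7, b = 1093/21, maximum W = 14251/21

Extreme points and W = 11a + 7b:
  (101/9, 0) → W = 1111/9
  (2/11, 0) → W = 2
  (200/7, 1093/21) → W = 14251/21

The binding constraints are 9a - 3b = 101 and -11a + 6b = -2.
Solving simultaneously gives a = 200/7, b = 1093/21.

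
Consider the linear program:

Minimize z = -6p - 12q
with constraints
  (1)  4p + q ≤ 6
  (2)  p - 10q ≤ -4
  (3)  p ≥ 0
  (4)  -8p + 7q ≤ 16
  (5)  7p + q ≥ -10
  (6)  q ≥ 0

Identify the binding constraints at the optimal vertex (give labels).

(1) and (4)

Feasible corners and z = -6p - 12q:
  (56/41, 22/41) → z = -600/41
  (13/18, 28/9) → z = -125/3
  (0, 2/5) → z = -24/5
  (0, 16/7) → z = -192/7

The minimum is at (13/18, 28/9). Substituting into each constraint, equality holds for (1) and (4); the remaining constraints have slack.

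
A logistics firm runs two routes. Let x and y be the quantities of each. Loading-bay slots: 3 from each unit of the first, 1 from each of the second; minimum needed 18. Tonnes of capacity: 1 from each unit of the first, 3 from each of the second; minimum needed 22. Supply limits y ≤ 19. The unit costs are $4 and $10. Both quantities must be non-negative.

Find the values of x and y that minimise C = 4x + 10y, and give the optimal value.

Corner points and C = 4x + 10y:
  (0, 18) → C = 180
  (0, 19) → C = 190
  (22, 0) → C = 88
  (4, 6) → C = 76
The feasible region is unbounded (it extends along (1, 0)), but C strictly increases along every unbounded feasible direction, so there is no improving ray and the minimum is attained at a vertex.

At the optimal vertex, 3x + y = 18 and x + 3y = 22.
Solving simultaneously gives x = 4, y = 6.

x = 4, y = 6, minimum C = 76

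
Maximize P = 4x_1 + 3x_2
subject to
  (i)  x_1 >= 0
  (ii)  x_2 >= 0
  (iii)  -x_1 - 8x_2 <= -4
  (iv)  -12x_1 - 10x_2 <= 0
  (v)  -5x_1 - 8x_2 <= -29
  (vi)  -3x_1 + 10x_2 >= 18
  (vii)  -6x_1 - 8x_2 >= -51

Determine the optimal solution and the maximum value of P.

x_1 = 61/14, x_2 = 87/28, maximum P = 107/4

Vertices and P = 4x_1 + 3x_2:
  (0, 29/8) → P = 87/8
  (0, 51/8) → P = 153/8
  (73/37, 177/74) → P = 1115/74
  (61/14, 87/28) → P = 107/4

The optimum lies where -3x_1 + 10x_2 = 18 and -6x_1 - 8x_2 = -51.
Solving simultaneously gives x_1 = 61/14, x_2 = 87/28.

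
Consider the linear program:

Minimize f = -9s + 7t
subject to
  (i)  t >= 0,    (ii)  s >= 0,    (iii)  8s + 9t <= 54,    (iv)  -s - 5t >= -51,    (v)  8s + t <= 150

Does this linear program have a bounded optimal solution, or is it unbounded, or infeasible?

bounded optimum

Feasible corners and f = -9s + 7t:
  (0, 0) → f = 0
  (27/4, 0) → f = -243/4
  (0, 6) → f = 42
The feasible region has finitely many vertices and no improving ray; the minimum is -243/4 at (27/4, 0).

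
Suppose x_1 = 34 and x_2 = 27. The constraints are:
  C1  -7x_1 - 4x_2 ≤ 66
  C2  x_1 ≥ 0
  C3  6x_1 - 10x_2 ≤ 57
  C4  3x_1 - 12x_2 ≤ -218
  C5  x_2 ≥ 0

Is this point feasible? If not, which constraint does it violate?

C1: -346 ≤ 66 ✓
C2: 34 ≥ 0 ✓
C3: -66 ≤ 57 ✓
C4: -222 ≤ -218 ✓
C5: 27 ≥ 0 ✓

feasible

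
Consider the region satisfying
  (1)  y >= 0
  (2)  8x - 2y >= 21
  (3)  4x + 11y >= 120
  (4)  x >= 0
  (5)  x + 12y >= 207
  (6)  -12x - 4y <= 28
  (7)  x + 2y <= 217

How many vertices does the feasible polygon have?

4

Intersecting each pair of boundary lines and keeping only the points that satisfy every inequality leaves:
  (207, 0)
  (217, 0)
  (333/49, 1635/98)
  (238/9, 1715/18)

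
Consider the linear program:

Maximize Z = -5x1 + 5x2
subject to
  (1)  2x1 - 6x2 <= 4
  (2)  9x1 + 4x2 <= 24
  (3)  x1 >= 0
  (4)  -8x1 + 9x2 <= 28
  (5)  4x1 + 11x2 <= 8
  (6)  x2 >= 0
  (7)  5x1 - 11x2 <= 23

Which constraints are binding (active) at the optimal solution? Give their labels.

(3) and (5)

Feasible corners and Z = -5x1 + 5x2:
  (2, 0) → Z = -10
  (0, 8/11) → Z = 40/11
  (0, 0) → Z = 0

The maximum is at (0, 8/11). Substituting into each constraint, equality holds for (3) and (5); the remaining constraints have slack.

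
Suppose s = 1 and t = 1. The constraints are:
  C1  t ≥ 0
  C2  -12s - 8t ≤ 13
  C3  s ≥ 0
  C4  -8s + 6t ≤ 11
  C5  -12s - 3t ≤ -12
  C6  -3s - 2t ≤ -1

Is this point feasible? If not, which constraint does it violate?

C1: 1 ≥ 0 ✓
C2: -20 ≤ 13 ✓
C3: 1 ≥ 0 ✓
C4: -2 ≤ 11 ✓
C5: -15 ≤ -12 ✓
C6: -5 ≤ -1 ✓

feasible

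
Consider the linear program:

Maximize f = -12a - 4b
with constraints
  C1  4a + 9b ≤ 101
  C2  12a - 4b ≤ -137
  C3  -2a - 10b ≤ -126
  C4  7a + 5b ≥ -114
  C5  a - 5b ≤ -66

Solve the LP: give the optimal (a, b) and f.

a = -1531/43, b = 1163/43, maximum f = 13720/43

Corner points and f = -12a - 4b:
  (-829/124, 440/31) → f = 727/31
  (-1531/43, 1163/43) → f = 13720/43
  (-433/64, 893/64) → f = 203/8
  (-59/2, 37/2) → f = 280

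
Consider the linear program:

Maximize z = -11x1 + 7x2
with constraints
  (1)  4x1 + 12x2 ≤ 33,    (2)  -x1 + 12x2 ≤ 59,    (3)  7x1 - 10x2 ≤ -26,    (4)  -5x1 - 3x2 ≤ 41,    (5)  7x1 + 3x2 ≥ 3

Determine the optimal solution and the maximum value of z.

x1 = -7/8, x2 = 73/24, maximum z = 371/12

Vertices and z = -11x1 + 7x2:
  (9/62, 335/124) → z = 2147/124
  (-7/8, 73/24) → z = 371/12
  (-48/91, 29/13) → z = 1949/91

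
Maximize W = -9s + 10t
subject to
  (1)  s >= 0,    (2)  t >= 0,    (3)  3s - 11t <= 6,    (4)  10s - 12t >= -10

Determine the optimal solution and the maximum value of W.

Extreme points and W = -9s + 10t:
  (0, 0) → W = 0
  (0, 5/6) → W = 25/3
  (2, 0) → W = -18
The feasible region is unbounded (it extends along (6, 5), (11, 3)), but W strictly decreases along every unbounded feasible direction, so there is no improving ray and the maximum is attained at a vertex.

s = 0, t = 5/6, maximum W = 25/3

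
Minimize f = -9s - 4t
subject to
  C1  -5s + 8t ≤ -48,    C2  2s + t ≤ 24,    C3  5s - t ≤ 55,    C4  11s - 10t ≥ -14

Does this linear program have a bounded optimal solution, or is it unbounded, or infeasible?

bounded optimum

Corner points and f = -9s - 4t:
  (56/5, 1) → f = -524/5
  (-296/19, -299/19) → f = 3860/19
The feasible region has finitely many vertices and no improving ray; the minimum is -524/5 at (56/5, 1).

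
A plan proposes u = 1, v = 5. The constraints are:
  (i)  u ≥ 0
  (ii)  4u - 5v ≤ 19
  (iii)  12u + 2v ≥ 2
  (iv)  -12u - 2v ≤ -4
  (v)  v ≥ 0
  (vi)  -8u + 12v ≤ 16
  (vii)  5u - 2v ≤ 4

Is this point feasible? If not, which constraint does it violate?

not feasible — violates (vi)

Constraint (vi): -8u + 12v = 52, which is not ≤ 16. All other constraints are satisfied.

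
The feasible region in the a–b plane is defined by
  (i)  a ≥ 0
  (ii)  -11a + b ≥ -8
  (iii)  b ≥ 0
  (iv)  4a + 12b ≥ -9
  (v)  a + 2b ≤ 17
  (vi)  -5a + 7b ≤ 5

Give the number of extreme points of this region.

Of the 15 pairwise boundary intersections, those satisfying every inequality are:
  (0, 0)
  (0, 5/7)
  (8/11, 0)
  (61/72, 95/72)

4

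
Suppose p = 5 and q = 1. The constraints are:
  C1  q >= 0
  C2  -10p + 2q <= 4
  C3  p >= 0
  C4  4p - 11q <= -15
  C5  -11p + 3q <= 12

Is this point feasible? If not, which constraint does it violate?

Constraint C4: 4p - 11q = 9, which is not ≤ -15. All other constraints are satisfied.

not feasible — violates C4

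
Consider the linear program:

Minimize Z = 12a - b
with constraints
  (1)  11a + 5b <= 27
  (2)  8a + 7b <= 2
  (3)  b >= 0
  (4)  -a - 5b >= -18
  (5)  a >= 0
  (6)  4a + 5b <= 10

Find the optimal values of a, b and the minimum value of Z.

The binding constraints are 8a + 7b = 2 and a = 0.
Solving simultaneously gives a = 0, b = 2/7.

a = 0, b = 2/7, minimum Z = -2/7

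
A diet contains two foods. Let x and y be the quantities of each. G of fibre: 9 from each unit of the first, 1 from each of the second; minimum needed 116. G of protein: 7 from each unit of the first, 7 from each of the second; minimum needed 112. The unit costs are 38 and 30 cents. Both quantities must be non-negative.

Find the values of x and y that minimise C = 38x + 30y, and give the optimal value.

x = 25/2, y = 7/2, minimum C = 580

Feasible corners and C = 38x + 30y:
  (0, 116) → C = 3480
  (16, 0) → C = 608
  (25/2, 7/2) → C = 580
The feasible region is unbounded (it extends along (0, 1), (1, 0)), but C strictly increases along every unbounded feasible direction, so there is no improving ray and the minimum is attained at a vertex.

The optimum lies where 9x + y = 116 and 7x + 7y = 112.
Solving simultaneously gives x = 25/2, y = 7/2.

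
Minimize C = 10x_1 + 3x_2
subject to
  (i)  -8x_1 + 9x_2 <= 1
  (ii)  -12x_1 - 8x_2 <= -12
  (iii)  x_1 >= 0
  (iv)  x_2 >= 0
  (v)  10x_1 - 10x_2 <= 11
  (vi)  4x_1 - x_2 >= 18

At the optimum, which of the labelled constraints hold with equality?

(v) and (vi)

Extreme points and C = 10x_1 + 3x_2:
  (109/10, 49/5) → C = 692/5
  (163/28, 37/7) → C = 1037/14
  (169/30, 68/15) → C = 1049/15

The minimum is at (169/30, 68/15). Substituting into each constraint, equality holds for (v) and (vi); the remaining constraints have slack.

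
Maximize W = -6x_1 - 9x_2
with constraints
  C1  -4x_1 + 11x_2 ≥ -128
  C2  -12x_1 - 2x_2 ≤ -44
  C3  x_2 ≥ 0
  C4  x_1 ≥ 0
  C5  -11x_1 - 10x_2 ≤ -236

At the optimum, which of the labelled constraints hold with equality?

C3 and C5

Feasible corners and W = -6x_1 - 9x_2:
  (32, 0) → W = -192
  (236/11, 0) → W = -1416/11
  (0, 118/5) → W = -1062/5
The feasible region is unbounded (it extends along (0, 1), (11, 4)), but W strictly decreases along every unbounded feasible direction, so there is no improving ray and the maximum is attained at a vertex.

The maximum is at (236/11, 0). Substituting into each constraint, equality holds for C3 and C5; the remaining constraints have slack.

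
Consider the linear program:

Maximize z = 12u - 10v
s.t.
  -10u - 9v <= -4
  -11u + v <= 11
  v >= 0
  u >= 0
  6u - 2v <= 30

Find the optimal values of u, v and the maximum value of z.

u = 5, v = 0, maximum z = 60

The feasible region is unbounded (it extends along (1, 11), (1, 3)), but z strictly decreases along every unbounded feasible direction, so there is no improving ray and the maximum is attained at a vertex.

At the optimal vertex, v = 0 and 6u - 2v = 30.
Solving simultaneously gives u = 5, v = 0.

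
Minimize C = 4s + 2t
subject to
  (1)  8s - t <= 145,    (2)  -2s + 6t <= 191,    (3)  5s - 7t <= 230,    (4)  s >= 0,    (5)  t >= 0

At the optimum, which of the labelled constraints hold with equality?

(4) and (5)

Vertices and C = 4s + 2t:
  (1061/46, 909/23) → C = 3940/23
  (145/8, 0) → C = 145/2
  (0, 191/6) → C = 191/3
  (0, 0) → C = 0

The minimum is at (0, 0). Substituting into each constraint, equality holds for (4) and (5); the remaining constraints have slack.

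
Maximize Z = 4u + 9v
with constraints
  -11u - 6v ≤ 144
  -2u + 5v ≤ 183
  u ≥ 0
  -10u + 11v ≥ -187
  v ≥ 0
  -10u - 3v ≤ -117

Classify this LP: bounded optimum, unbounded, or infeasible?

Corner points and Z = 4u + 9v:
  (737/7, 551/7) → Z = 7907/7
  (9/14, 258/7) → Z = 2340/7
  (187/10, 0) → Z = 374/5
  (117/10, 0) → Z = 234/5
The feasible region has finitely many vertices and no improving ray; the maximum is 7907/7 at (737/7, 551/7).

bounded optimum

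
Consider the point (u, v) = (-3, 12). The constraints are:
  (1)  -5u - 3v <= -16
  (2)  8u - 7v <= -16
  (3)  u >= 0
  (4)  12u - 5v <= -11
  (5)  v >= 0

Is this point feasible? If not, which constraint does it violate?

Constraint (3): u = -3, which is not ≥ 0. All other constraints are satisfied.

not feasible — violates (3)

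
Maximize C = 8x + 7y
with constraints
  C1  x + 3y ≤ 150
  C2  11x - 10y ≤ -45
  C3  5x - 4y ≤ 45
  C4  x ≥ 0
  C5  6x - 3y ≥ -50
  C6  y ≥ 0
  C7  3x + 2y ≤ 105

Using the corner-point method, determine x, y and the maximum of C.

x = 215/21, y = 260/7, maximum C = 7180/21

The optimum lies where 6x - 3y = -50 and 3x + 2y = 105.
Solving simultaneously gives x = 215/21, y = 260/7.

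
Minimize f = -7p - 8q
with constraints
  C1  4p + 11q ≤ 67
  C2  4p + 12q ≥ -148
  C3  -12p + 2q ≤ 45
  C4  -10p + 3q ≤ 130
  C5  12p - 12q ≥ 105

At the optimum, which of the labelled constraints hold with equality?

Extreme points and f = -7p - 8q:
  (608, -215) → f = -2536
  (653/60, 32/15) → f = -373/4
  (-43/16, -183/16) → f = 1765/16

The minimum is at (608, -215). Substituting into each constraint, equality holds for C1 and C2; the remaining constraints have slack.

C1 and C2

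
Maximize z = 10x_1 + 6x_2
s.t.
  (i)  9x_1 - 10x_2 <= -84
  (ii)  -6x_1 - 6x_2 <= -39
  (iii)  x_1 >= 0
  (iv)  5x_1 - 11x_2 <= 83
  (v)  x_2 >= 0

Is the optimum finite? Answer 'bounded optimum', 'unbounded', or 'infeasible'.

From the feasible point (0, 42/5), moving in the direction (0, 1) keeps every constraint satisfied while z increases without bound.

unbounded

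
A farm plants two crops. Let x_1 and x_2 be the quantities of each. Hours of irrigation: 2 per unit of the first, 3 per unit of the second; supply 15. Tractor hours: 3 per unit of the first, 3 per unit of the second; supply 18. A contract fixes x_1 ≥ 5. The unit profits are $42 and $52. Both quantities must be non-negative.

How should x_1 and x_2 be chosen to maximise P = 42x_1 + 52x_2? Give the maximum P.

x_1 = 5, x_2 = 1, maximum P = 262

Vertices and P = 42x_1 + 52x_2:
  (6, 0) → P = 252
  (5, 0) → P = 210
  (5, 1) → P = 262

The optimum lies where 3x_1 + 3x_2 = 18 and x_1 = 5.
Solving simultaneously gives x_1 = 5, x_2 = 1.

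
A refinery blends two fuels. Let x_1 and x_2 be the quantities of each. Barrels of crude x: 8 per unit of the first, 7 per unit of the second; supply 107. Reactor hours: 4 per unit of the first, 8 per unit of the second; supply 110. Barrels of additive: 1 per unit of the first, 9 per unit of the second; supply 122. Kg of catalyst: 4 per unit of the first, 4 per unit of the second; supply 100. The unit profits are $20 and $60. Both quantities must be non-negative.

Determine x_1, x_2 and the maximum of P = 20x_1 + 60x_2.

Vertices and P = 20x_1 + 60x_2:
  (0, 0) → P = 0
  (0, 122/9) → P = 2440/3
  (107/8, 0) → P = 535/2
  (43/18, 113/9) → P = 7210/9
  (1/2, 27/2) → P = 820

x_1 = 1/2, x_2 = 27/2, maximum P = 820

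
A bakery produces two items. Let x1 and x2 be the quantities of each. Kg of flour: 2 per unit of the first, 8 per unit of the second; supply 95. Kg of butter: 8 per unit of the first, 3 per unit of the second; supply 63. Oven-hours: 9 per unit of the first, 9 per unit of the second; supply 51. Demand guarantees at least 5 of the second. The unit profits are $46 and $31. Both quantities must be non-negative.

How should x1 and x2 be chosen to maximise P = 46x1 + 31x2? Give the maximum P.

Feasible corners and P = 46x1 + 31x2:
  (0, 17/3) → P = 527/3
  (0, 5) → P = 155
  (2/3, 5) → P = 557/3

At the optimal vertex, 9x1 + 9x2 = 51 and x2 = 5.
Solving simultaneously gives x1 = 2/3, x2 = 5.

x1 = 2/3, x2 = 5, maximum P = 557/3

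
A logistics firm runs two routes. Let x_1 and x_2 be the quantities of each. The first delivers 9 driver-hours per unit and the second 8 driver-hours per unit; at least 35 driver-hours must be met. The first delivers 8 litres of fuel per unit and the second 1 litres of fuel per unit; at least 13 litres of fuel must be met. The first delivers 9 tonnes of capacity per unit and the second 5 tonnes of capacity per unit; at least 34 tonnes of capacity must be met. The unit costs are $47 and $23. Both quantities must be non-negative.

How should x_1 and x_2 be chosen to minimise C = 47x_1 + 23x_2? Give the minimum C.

x_1 = 1, x_2 = 5, minimum C = 162

Feasible corners and C = 47x_1 + 23x_2:
  (0, 13) → C = 299
  (35/9, 0) → C = 1645/9
  (97/27, 1/3) → C = 4766/27
  (1, 5) → C = 162
The feasible region is unbounded (it extends along (0, 1), (1, 0)), but C strictly increases along every unbounded feasible direction, so there is no improving ray and the minimum is attained at a vertex.

The optimum lies where 8x_1 + x_2 = 13 and 9x_1 + 5x_2 = 34.
Solving simultaneously gives x_1 = 1, x_2 = 5.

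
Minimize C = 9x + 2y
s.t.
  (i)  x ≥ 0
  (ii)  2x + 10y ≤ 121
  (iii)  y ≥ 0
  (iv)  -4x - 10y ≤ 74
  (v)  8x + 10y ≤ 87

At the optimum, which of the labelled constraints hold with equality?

(i) and (iii)

Extreme points and C = 9x + 2y:
  (0, 0) → C = 0
  (0, 87/10) → C = 87/5
  (87/8, 0) → C = 783/8

The minimum is at (0, 0). Substituting into each constraint, equality holds for (i) and (iii); the remaining constraints have slack.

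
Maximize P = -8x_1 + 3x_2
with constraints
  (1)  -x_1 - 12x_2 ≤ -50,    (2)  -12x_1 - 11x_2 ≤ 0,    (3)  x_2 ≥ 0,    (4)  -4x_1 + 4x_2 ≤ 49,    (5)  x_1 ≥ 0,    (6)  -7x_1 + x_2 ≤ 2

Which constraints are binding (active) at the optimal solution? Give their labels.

Feasible corners and P = -8x_1 + 3x_2:
  (50, 0) → P = -400
  (26/85, 352/85) → P = 848/85
  (41/24, 335/24) → P = 677/24
The feasible region is unbounded (it extends along (1, 1), (1, 0)), but P strictly decreases along every unbounded feasible direction, so there is no improving ray and the maximum is attained at a vertex.

The maximum is at (41/24, 335/24). Substituting into each constraint, equality holds for (4) and (6); the remaining constraints have slack.

(4) and (6)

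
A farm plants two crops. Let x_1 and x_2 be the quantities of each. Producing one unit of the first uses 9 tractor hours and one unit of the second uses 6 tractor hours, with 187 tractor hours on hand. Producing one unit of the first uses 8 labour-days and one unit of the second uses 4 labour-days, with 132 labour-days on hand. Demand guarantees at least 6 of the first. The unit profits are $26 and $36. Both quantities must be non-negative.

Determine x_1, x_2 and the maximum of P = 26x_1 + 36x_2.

x_1 = 6, x_2 = 21, maximum P = 912

Vertices and P = 26x_1 + 36x_2:
  (33/2, 0) → P = 429
  (6, 0) → P = 156
  (6, 21) → P = 912

At the optimal vertex, 8x_1 + 4x_2 = 132 and x_1 = 6.
Solving simultaneously gives x_1 = 6, x_2 = 21.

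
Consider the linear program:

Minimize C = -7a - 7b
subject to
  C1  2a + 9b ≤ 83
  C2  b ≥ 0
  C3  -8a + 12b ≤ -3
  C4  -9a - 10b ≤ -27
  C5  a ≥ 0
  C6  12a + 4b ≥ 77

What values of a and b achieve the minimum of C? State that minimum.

Corner points and C = -7a - 7b:
  (83/2, 0) → C = -581/2
  (341/32, 329/48) → C = -11767/96
  (77/12, 0) → C = -539/12
  (117/22, 145/44) → C = -2653/44

At the optimal vertex, 2a + 9b = 83 and b = 0.
Solving simultaneously gives a = 83/2, b = 0.

a = 83/2, b = 0, minimum C = -581/2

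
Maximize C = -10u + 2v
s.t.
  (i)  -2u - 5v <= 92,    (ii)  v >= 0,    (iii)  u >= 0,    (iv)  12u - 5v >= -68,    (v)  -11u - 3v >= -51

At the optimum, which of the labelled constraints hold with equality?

(iii) and (iv)

Corner points and C = -10u + 2v:
  (0, 0) → C = 0
  (51/11, 0) → C = -510/11
  (0, 68/5) → C = 136/5
  (51/91, 1360/91) → C = 170/7

The maximum is at (0, 68/5). Substituting into each constraint, equality holds for (iii) and (iv); the remaining constraints have slack.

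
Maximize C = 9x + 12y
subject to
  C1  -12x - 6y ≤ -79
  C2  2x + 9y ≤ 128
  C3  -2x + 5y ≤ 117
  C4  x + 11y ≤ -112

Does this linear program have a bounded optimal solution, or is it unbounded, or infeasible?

unbounded

From the feasible point (1541/126, -1423/126), moving in the direction (9, -2) keeps every constraint satisfied while C increases without bound.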